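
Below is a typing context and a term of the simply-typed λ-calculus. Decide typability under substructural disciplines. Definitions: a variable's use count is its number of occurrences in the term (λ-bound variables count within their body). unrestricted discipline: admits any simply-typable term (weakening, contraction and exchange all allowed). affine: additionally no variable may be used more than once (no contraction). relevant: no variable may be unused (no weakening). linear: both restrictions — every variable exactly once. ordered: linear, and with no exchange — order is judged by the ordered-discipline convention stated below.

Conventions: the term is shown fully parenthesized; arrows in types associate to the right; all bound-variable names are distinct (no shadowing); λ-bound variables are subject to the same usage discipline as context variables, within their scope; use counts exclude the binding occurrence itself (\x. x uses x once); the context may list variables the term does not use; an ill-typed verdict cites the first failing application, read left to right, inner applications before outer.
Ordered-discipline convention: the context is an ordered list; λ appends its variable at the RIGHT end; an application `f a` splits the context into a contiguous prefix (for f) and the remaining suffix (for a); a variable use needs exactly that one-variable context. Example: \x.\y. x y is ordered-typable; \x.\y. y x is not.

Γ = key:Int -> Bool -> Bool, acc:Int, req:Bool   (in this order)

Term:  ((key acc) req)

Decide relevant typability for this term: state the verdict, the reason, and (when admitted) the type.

yes — key, acc, req: all used, weakening unneeded; term : Bool
counts: key: 1; acc: 1; req: 1
order of uses: key, acc, req
typing: well-typed at Bool
summary: ordered ✓ · linear ✓ · affine ✓ · relevant ✓ · unrestricted ✓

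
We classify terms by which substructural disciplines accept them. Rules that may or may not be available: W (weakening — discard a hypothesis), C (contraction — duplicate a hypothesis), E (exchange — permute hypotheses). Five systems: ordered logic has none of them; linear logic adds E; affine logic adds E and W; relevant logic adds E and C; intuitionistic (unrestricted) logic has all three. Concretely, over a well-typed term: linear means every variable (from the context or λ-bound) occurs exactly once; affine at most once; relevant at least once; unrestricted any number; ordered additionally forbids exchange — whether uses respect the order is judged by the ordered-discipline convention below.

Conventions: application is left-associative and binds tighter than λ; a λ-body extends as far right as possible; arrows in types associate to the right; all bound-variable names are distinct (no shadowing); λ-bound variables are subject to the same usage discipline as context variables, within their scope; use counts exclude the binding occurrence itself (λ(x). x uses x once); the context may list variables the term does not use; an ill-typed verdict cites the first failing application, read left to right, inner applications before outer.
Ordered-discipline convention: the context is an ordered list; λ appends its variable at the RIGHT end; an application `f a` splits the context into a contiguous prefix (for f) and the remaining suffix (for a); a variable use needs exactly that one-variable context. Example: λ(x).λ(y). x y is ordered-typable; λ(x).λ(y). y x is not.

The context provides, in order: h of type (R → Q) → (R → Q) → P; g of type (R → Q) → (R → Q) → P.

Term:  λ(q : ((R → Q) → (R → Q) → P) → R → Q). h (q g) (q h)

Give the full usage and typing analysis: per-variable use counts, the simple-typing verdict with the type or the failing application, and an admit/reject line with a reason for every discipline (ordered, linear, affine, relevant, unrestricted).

counts: h=2; g=1; q (λ-bound)=2
use order (left to right): h, q, g, q, h
typing: the term checks, with type (((R → Q) → (R → Q) → P) → R → Q) → P
ordered: ✗ — uses contraction: h ×2, q ×2
linear: ✗ — uses contraction: h ×2, q ×2
affine: ✗ — uses contraction: h ×2, q ×2
relevant: ✓ — at least one use each (h, g, q)
unrestricted: ✓ — simply typable at (((R → Q) → (R → Q) → P) → R → Q) → P; W, C, E all held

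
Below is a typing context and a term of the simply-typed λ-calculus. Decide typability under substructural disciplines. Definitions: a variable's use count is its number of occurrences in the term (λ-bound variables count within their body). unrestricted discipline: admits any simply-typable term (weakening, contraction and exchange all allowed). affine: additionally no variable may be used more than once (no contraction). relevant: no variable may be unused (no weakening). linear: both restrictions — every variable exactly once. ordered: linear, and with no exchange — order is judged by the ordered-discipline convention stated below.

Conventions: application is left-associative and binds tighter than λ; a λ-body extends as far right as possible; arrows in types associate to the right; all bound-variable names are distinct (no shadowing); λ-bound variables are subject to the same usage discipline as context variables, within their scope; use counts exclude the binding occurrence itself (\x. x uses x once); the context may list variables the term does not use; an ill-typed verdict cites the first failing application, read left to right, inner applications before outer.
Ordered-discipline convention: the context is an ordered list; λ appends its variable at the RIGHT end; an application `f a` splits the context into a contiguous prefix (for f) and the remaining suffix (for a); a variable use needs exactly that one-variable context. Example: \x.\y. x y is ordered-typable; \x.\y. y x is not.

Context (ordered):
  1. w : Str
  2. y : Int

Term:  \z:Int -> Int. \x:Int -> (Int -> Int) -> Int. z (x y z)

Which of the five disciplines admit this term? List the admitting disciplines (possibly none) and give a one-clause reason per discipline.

admitting disciplines: unrestricted
variable uses: w ×0; y ×1; z [bound] ×2; x [bound] ×1
use order (left to right): z, x, y, z
typing: well-typed at (Int -> Int) -> (Int -> (Int -> Int) -> Int) -> Int
ordered: ✗, z ×2 used more than once (contraction); w left unused
linear: ✗, z ×2 used more than once (contraction); w left unused
affine: ✗, z ×2 used more than once (contraction)
relevant: ✗, w left unused
unrestricted: ✓, type-checks ((Int -> Int) -> (Int -> (Int -> Int) -> Int) -> Int) and nothing is barred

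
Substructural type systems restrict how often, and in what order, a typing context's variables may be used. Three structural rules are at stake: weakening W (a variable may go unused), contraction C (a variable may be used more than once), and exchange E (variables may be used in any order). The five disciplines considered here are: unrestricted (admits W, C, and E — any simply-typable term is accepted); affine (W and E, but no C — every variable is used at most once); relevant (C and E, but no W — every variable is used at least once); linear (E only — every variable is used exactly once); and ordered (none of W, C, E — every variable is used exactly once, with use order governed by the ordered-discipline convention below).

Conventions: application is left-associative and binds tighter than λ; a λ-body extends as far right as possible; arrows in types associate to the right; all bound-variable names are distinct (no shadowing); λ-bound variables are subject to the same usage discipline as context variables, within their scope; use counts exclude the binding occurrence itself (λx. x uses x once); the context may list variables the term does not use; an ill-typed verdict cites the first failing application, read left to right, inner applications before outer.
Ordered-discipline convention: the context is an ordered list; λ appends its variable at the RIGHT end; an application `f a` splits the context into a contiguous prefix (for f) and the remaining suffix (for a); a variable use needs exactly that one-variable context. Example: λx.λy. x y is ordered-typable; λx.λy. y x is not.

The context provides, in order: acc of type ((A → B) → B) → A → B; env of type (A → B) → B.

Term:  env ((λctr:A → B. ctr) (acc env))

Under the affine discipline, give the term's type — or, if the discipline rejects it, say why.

not well-typed under affine — uses contraction: env ×2
variable uses: acc=1; env=2; ctr (bound)=1
left-to-right use order: env, ctr, acc, env
typing: well-typed — term : B
summary: ordered ✗, linear ✗, affine ✗, relevant ✓, unrestricted ✓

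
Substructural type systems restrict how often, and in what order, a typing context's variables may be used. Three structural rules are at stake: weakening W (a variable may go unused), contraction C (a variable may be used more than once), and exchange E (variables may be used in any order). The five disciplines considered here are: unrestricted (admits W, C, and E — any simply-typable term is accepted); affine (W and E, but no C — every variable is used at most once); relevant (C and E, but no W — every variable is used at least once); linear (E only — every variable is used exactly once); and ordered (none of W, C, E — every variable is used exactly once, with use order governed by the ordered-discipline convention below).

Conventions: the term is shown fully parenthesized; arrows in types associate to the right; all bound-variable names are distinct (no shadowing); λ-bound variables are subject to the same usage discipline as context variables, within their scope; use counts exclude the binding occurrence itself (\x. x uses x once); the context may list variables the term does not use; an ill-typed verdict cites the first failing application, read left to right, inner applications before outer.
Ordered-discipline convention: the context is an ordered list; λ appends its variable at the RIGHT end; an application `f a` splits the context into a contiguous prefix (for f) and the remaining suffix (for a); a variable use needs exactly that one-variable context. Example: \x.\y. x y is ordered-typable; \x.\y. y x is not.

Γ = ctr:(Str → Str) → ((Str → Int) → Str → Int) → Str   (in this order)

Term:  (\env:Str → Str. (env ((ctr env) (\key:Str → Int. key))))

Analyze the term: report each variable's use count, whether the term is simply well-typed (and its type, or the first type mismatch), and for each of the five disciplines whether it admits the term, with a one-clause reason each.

variable uses: ctr: 1; env [bound]: 2; key [bound]: 1
use order (left to right): env, ctr, env, key
typing: well-typed — term : (Str → Str) → Str
ordered: ✗, env ×2 used more than once (contraction)
linear: ✗, env ×2 used more than once (contraction)
affine: ✗, env ×2 used more than once (contraction)
relevant: ✓, none of ctr, env, key goes unused
unrestricted: ✓, typability at (Str → Str) → Str is all that's needed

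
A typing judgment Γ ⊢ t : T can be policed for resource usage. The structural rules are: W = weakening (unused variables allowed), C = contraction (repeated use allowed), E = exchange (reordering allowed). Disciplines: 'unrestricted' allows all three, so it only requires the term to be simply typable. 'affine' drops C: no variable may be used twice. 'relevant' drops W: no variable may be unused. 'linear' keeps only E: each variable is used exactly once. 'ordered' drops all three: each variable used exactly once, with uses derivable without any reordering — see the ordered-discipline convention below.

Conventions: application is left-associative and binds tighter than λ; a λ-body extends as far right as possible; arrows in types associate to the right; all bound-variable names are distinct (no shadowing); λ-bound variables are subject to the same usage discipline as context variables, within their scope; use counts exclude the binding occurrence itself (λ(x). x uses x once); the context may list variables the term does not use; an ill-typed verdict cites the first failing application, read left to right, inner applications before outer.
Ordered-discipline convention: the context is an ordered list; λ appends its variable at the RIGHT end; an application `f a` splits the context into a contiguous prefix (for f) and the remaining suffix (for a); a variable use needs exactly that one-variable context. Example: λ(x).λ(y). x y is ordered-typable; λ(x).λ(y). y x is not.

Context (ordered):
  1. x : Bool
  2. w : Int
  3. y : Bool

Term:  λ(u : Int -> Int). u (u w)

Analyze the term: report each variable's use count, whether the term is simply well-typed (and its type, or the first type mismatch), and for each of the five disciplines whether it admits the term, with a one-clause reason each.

usage: x ×0; w ×1; y ×0; u (λ-bound) ×2
uses in reading order: u, u, w
typing: well-typed — term : (Int -> Int) -> Int
ordered: ✗ — uses contraction: u ×2; x, y left unused
linear: ✗ — uses contraction: u ×2; x, y left unused
affine: ✗ — uses contraction: u ×2
relevant: ✗ — x, y left unused
unrestricted: ✓ — type-checks ((Int -> Int) -> Int) and nothing is barred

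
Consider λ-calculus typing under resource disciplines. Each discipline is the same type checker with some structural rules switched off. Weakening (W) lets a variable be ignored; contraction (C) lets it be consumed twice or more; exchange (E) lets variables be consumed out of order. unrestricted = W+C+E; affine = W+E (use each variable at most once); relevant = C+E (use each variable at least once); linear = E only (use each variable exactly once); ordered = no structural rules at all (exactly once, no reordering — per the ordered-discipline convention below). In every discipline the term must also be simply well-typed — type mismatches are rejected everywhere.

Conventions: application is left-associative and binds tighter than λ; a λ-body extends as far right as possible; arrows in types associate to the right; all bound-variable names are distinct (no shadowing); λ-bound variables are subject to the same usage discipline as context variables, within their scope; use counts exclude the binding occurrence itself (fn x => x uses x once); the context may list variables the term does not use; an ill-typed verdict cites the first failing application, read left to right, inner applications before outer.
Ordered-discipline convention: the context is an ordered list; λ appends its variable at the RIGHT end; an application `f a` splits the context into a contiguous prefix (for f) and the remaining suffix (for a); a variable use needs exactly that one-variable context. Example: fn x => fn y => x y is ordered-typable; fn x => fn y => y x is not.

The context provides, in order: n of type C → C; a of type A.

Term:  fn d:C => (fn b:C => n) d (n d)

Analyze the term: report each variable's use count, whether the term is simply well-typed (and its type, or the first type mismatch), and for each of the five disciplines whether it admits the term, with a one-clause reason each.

variable uses: n: 2×, a: 0×, d (bound): 2×, b (bound): 0×
uses in reading order: n, d, n, d
typing: well-typed at C → C
ordered: ✗, uses contraction: n ×2, d ×2; a, b never used (weakening)
linear: ✗, uses contraction: n ×2, d ×2; a, b never used (weakening)
affine: ✗, uses contraction: n ×2, d ×2
relevant: ✗, a, b never used (weakening)
unrestricted: ✓, simply typable at C → C; W, C, E all held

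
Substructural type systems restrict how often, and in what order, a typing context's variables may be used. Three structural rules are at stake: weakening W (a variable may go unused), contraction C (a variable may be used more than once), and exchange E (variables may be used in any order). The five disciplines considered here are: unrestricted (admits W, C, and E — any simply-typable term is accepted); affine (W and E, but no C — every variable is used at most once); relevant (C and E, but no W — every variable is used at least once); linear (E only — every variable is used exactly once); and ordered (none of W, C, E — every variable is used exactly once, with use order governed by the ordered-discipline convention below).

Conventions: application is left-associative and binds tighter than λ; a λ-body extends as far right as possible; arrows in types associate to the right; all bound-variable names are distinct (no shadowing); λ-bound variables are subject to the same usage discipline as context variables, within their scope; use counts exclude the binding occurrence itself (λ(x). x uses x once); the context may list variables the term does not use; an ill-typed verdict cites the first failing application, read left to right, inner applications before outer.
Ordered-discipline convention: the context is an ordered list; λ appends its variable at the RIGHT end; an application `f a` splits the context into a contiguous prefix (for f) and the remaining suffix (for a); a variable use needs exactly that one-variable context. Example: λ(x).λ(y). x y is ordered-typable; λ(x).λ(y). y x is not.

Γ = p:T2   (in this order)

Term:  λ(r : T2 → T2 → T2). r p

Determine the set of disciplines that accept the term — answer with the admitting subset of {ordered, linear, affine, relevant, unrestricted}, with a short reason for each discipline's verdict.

admitted by: linear, affine, relevant, unrestricted
usage: p: 1×; r [bound]: 1×
uses in reading order: r, p
typing: ✓ — (T2 → T2 → T2) → T2 → T2
ordered ✗ (needs exchange: uses follow r, p)
linear ✓ (single use per variable (p, r))
affine ✓ (no duplicate uses among p, r)
relevant ✓ (every one of p, r appears)
unrestricted ✓ (type-checks ((T2 → T2 → T2) → T2 → T2) and nothing is barred)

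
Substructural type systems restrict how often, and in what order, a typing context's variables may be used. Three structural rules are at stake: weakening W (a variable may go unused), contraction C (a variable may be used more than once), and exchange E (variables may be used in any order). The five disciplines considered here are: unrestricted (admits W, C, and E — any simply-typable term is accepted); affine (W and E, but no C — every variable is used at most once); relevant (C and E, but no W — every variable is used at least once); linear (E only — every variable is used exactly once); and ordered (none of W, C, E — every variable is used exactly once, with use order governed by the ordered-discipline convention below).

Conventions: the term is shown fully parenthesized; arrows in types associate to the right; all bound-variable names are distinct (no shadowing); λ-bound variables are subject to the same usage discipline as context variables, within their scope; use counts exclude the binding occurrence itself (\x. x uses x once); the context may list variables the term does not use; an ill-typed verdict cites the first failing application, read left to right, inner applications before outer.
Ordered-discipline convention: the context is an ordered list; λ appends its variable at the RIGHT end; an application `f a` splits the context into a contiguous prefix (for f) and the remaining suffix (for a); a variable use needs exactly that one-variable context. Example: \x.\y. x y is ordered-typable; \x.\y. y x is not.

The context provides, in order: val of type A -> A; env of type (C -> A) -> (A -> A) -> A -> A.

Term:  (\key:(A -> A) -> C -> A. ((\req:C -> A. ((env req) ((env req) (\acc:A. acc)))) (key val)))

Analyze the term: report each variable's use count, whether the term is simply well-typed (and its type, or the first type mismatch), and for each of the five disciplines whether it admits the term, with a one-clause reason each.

use counts: val: 1×; env: 2×; key (λ-bound): 1×; req (λ-bound): 2×; acc (λ-bound): 1×
left-to-right use order: env, req, env, req, acc, key, val
typing: well-typed — term : ((A -> A) -> C -> A) -> A -> A
ordered: ✗ — needs contraction — env ×2, req ×2
linear: ✗ — needs contraction — env ×2, req ×2
affine: ✗ — needs contraction — env ×2, req ×2
relevant: ✓ — at least one use each (val, env, key, req, acc)
unrestricted: ✓ — simply typable at ((A -> A) -> C -> A) -> A -> A; W, C, E all held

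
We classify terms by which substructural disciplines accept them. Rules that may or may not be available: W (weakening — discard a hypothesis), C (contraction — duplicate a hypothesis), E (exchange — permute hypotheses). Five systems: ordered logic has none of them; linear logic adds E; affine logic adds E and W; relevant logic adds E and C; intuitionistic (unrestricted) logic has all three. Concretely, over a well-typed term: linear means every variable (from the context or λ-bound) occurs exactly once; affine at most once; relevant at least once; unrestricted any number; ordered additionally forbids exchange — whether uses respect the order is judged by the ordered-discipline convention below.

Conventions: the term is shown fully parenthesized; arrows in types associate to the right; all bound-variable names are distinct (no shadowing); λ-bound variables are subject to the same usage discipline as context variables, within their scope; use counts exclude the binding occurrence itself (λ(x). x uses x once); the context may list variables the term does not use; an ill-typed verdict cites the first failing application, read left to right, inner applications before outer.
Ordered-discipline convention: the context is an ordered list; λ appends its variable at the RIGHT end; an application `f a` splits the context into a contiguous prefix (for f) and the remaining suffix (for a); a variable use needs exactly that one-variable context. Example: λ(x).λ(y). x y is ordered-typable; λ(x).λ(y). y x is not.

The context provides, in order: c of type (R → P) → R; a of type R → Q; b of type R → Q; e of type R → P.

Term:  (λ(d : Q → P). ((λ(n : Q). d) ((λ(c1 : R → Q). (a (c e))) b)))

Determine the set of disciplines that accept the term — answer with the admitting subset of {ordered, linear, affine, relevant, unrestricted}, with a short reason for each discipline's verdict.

admitted in: affine, unrestricted
counts: c: 1, a: 1, b: 1, e: 1, d (λ-bound): 1, n (λ-bound): 0, c1 (λ-bound): 0
use order (left to right): d, a, c, e, b
typing: the term checks, with type (Q → P) → Q → P
ordered: ✗ — n, c1 left unused
linear: ✗ — n, c1 left unused
affine: ✓ — c, a, b, e, d, n, c1: no repeats, contraction unneeded
relevant: ✗ — n, c1 left unused
unrestricted: ✓ — well-typed at (Q → P) → Q → P; no restrictions here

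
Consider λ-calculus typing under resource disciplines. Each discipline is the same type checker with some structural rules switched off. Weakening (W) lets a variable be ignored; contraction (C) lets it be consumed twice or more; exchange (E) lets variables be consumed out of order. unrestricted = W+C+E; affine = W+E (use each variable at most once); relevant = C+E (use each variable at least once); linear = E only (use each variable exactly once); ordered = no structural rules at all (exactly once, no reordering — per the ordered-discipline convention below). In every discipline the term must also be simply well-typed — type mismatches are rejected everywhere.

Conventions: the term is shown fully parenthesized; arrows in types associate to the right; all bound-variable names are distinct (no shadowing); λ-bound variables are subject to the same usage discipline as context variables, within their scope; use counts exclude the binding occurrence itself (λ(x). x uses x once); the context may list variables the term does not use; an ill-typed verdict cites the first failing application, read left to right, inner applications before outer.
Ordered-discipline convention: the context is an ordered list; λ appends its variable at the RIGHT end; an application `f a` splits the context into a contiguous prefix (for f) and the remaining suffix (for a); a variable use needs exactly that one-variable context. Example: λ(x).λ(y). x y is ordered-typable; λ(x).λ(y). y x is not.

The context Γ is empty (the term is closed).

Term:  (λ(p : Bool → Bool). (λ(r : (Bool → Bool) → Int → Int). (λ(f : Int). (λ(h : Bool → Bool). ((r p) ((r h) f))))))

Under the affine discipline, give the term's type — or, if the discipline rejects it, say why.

not well-typed under affine — repeated use of r ×2
use counts: p (λ-bound): 1×; r (λ-bound): 2×; f (λ-bound): 1×; h (λ-bound): 1×
use order (left to right): r, p, r, h, f
typing: well-typed — term : (Bool → Bool) → ((Bool → Bool) → Int → Int) → Int → (Bool → Bool) → Int
all disciplines: ordered ✗ · linear ✗ · affine ✗ · relevant ✓ · unrestricted ✓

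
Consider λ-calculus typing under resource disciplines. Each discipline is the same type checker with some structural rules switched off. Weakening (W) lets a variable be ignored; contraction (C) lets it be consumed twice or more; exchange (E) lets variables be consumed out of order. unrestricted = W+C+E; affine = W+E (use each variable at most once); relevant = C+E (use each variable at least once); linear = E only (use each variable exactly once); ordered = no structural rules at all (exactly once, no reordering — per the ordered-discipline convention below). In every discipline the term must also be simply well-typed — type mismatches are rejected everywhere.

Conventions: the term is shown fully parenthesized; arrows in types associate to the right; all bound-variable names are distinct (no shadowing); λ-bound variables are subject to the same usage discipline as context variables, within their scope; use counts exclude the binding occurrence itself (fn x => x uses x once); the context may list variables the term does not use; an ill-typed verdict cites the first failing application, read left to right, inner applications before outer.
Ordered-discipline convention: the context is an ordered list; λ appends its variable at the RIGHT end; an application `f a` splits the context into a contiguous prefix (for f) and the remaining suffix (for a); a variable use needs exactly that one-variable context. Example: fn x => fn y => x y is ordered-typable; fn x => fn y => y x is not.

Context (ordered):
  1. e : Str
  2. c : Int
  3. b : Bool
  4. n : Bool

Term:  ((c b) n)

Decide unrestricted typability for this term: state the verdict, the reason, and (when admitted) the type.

no — a type mismatch blocks all five
use counts: e ×0; c ×1; b ×1; n ×1
left-to-right use order: c, b, n
typing: ill-typed: can't apply a value of type Int
summary: ordered ✗, linear ✗, affine ✗, relevant ✗, unrestricted ✗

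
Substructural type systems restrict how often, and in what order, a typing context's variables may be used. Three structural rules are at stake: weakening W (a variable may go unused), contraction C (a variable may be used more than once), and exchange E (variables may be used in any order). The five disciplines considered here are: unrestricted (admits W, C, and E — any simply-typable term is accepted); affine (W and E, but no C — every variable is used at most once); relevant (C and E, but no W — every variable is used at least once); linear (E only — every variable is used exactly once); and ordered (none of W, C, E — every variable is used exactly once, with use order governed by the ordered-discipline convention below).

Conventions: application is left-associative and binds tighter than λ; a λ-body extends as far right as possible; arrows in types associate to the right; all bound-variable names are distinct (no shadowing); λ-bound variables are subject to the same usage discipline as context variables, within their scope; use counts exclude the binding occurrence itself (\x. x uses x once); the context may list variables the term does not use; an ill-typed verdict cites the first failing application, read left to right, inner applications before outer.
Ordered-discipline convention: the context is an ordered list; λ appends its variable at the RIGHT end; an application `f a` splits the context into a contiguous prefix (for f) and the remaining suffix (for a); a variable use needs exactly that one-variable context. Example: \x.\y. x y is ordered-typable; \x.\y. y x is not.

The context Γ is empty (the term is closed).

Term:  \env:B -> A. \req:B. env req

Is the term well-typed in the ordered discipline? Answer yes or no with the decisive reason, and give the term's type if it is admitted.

yes — env, req: once each, no exchange needed; term : (B -> A) -> B -> A
variable uses: env [bound]: 1; req [bound]: 1
left-to-right use order: env, req
typing: well-typed — term : (B -> A) -> B -> A
across the five disciplines: ordered ✓, linear ✓, affine ✓, relevant ✓, unrestricted ✓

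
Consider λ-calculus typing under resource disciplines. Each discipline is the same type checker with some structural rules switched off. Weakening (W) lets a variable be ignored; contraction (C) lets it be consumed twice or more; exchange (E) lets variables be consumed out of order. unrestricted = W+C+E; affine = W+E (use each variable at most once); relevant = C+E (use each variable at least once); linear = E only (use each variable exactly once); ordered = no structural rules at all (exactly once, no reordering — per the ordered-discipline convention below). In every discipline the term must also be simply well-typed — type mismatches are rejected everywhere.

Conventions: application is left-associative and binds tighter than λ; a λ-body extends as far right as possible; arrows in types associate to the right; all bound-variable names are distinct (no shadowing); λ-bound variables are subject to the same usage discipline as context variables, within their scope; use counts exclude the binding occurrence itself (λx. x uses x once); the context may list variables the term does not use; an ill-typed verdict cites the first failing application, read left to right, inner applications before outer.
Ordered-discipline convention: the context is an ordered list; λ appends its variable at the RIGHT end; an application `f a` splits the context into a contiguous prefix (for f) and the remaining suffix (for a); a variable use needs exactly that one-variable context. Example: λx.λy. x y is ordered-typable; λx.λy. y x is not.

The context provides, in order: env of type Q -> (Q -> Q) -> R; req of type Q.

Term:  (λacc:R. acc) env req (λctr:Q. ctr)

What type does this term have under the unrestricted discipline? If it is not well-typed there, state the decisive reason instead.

not well-typed under unrestricted — the type mismatch rejects it
use counts: env: 1×; req: 1×; acc (bound): 1×; ctr (bound): 1×
uses in reading order: acc, env, req, ctr
typing: ill-typed: an application expects R but receives Q -> (Q -> Q) -> R
all disciplines: ordered ✗, linear ✗, affine ✗, relevant ✗, unrestricted ✗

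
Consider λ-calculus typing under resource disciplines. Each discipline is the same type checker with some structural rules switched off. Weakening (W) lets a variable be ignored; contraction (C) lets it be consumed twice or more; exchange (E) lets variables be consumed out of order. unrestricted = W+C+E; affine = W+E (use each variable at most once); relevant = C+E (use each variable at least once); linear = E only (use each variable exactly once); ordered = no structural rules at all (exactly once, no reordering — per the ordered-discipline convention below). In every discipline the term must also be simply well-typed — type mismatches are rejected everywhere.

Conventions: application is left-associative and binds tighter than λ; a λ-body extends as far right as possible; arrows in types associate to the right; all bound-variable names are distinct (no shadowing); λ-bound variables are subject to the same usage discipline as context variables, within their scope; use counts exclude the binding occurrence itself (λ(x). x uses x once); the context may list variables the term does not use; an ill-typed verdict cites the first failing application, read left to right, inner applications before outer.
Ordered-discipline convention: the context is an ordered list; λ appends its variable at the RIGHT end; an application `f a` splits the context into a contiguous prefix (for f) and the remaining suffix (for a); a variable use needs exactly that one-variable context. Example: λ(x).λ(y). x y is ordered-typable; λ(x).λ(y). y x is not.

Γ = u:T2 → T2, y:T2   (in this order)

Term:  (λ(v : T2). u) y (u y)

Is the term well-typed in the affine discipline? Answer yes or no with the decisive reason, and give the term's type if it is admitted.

no — needs contraction — u ×2, y ×2
usage: u ×2, y ×2, v (bound) ×0
left-to-right use order: u, y, u, y
typing: the term checks, with type T2
per-discipline verdicts: ordered ✗ | linear ✗ | affine ✗ | relevant ✗ | unrestricted ✓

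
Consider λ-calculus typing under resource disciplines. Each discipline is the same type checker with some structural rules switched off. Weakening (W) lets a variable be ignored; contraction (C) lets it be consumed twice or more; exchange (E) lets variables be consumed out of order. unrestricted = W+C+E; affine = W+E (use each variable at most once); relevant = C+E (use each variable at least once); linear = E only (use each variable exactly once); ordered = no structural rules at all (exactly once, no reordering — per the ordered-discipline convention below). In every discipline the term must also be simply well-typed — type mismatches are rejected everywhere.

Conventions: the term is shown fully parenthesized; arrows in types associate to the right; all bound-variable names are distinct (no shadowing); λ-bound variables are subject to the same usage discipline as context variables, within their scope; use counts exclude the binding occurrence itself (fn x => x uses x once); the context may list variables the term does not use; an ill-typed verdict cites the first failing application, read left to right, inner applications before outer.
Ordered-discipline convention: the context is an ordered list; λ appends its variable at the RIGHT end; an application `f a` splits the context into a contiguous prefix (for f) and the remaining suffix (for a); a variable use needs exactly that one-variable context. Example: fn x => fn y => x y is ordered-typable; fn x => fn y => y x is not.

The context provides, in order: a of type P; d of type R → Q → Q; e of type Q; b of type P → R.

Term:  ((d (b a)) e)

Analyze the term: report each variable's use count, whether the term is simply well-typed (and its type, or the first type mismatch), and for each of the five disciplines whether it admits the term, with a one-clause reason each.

variable uses: a: 1×, d: 1×, e: 1×, b: 1×
uses in reading order: d, b, a, e
typing: well-typed at Q
ordered ✗ (no ordered split (uses run d, b, a, e))
linear ✓ (a, d, e, b: one use apiece)
affine ✓ (no duplicate uses among a, d, e, b)
relevant ✓ (none of a, d, e, b goes unused)
unrestricted ✓ (type-checks (Q) and nothing is barred)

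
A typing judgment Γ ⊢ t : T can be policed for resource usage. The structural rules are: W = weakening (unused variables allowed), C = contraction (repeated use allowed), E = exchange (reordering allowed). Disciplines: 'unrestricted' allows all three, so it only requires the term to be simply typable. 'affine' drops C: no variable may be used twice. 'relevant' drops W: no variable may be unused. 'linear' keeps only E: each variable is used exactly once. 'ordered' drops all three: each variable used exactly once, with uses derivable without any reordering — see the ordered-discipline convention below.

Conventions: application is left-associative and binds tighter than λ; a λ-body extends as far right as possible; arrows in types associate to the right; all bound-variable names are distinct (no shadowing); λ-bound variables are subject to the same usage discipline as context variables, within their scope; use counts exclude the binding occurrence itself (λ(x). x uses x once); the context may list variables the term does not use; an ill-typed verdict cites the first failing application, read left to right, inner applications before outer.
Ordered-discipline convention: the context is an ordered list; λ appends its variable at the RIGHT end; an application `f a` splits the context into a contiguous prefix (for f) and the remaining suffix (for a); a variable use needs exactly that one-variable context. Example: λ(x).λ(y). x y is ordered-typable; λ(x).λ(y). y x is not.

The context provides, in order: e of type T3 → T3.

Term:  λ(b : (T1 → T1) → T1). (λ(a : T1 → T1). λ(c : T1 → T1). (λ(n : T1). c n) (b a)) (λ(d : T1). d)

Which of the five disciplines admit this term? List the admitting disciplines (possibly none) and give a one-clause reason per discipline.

accepted by: affine, unrestricted
variable uses: e: 0; b (bound): 1; a (bound): 1; c (bound): 1; n (bound): 1; d (bound): 1
use order (left to right): c, n, b, a, d
typing: ✓ — ((T1 → T1) → T1) → (T1 → T1) → T1
ordered: ✗, e left unused
linear: ✗, e left unused
affine: ✓, none of e, b, a, c, n, d used more than once
relevant: ✗, e left unused
unrestricted: ✓, well-typed at ((T1 → T1) → T1) → (T1 → T1) → T1; no restrictions here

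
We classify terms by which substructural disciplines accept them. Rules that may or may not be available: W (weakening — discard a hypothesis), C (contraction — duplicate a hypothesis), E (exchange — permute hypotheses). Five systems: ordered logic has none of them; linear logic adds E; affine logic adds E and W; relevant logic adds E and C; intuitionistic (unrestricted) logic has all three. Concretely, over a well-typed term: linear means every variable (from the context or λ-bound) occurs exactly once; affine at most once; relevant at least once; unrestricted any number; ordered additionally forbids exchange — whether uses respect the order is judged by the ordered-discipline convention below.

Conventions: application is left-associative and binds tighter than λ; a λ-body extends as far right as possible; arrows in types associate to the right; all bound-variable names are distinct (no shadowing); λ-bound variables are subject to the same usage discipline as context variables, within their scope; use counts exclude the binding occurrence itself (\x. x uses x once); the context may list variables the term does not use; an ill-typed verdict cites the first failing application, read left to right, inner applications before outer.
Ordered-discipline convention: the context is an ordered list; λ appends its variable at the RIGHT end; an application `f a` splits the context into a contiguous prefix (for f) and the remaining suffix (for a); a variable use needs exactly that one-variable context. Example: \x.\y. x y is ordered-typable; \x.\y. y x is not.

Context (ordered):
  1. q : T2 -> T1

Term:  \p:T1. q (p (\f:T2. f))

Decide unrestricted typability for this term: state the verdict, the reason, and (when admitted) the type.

no — the type mismatch rejects it
counts: q: 1, p (bound): 1, f (bound): 1
uses in reading order: q, p, f
typing: ill-typed: non-arrow in function slot: T1
per-discipline verdicts: ordered ✗, linear ✗, affine ✗, relevant ✗, unrestricted ✗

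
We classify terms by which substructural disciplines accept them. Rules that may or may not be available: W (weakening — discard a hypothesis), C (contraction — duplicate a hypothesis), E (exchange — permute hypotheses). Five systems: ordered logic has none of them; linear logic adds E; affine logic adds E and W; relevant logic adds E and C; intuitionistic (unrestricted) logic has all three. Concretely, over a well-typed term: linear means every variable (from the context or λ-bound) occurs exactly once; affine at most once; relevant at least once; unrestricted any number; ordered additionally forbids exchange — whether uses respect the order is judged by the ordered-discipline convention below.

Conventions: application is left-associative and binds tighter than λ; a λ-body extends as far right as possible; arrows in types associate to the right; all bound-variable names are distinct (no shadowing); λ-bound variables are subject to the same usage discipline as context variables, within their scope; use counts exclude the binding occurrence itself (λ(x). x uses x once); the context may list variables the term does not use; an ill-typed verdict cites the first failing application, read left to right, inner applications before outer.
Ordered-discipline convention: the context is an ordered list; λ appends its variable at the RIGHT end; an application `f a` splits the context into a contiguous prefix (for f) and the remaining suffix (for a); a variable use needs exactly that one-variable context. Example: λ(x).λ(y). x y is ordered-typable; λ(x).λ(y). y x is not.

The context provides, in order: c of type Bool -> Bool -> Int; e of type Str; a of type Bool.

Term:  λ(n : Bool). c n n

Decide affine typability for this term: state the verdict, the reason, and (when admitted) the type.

no — uses contraction: n ×2
use counts: c: 1×, e: 0×, a: 0×, n (bound): 2×
use order (left to right): c, n, n
typing: well-typed at Bool -> Int
all disciplines: ordered ✗, linear ✗, affine ✗, relevant ✗, unrestricted ✓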